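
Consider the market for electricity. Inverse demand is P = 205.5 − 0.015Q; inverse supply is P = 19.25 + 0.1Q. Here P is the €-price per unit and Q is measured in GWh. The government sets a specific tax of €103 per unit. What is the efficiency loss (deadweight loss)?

€46126.09

Competitive equilibrium: 205.5 − 0.015Q = 19.25 + 0.1Q → Q* = 1619.5652, P* = 181.2065.
With the tax, the buyer price exceeds the seller price by 103: (205.5 − 0.015Q) − (19.25 + 0.1Q) = 103 → Q' = 723.913.
ΔQ = 1619.5652 − 723.913 = 895.6522; the wedge equals the tax, 103.
DWL = ½ × 895.6522 × 103 = €46126.09.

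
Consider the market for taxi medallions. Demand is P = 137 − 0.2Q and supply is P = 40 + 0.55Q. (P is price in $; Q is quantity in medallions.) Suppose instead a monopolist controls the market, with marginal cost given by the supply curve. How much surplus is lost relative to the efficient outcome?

$278.01

Competitive equilibrium: 137 − 0.2Q = 40 + 0.55Q → Q* = 129.3333, P* = 111.1333.
Marginal revenue: MR = 137 − 0.4Q. Set MR = MC: 137 − 0.4Q = 40 + 0.55Q → Q_m = 102.1053.
Price P_m = 137 − 0.2·102.1053 = 116.5789; MC(Q_m) = 40 + 0.55·102.1053 = 96.1579.
Competitive Q* = 129.3333, so ΔQ = 27.228; wedge = 116.5789 − 96.1579 = 20.421.
DWL = ½ × 27.228 × 20.421 = $278.01.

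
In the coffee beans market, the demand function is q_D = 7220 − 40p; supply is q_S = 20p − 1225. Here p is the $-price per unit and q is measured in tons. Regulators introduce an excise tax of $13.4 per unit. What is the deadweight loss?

In inverse form: demand p = 180.5 − 0.025q, supply p = 61.25 + 0.05q.
Competitive equilibrium: 180.5 − 0.025q = 61.25 + 0.05q → q* = 1590, p* = 140.75.
With the tax, the buyer price exceeds the seller price by 13.4: (180.5 − 0.025q) − (61.25 + 0.05q) = 13.4 → q' = 1411.3333.
Δq = 1590 − 1411.3333 = 178.6667; the wedge equals the tax, 13.4.
DWL = ½ × 178.6667 × 13.4 = $1197.07.

$1197.07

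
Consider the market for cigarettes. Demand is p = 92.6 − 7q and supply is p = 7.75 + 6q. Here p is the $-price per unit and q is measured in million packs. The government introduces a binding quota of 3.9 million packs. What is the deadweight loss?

Competitive equilibrium: 92.6 − 7q = 7.75 + 6q → q* = 6.5269, p* = 46.9115.
At q = 3.9: demand price = 92.6 − 7·3.9 = 65.3; supply price = 7.75 + 6·3.9 = 31.15.
Δq = 6.5269 − 3.9 = 2.6269; wedge = 65.3 − 31.15 = 34.15.
Welfare loss = ½ × 2.6269 × 34.15 = $44.85 million.

$44.85 million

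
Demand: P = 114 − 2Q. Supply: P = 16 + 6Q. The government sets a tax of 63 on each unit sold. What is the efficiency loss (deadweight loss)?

248.06

Competitive equilibrium: 114 − 2Q = 16 + 6Q → Q* = 12.25, P* = 89.5.
With the tax, the buyer price exceeds the seller price by 63: (114 − 2Q) − (16 + 6Q) = 63 → Q' = 4.375.
ΔQ = 12.25 − 4.375 = 7.875; the wedge equals the tax, 63.
Deadweight loss = ½ × 7.875 × 63 = 248.06.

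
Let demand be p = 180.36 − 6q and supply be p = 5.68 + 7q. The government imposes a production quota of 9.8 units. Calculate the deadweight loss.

85.98

Competitive equilibrium: 180.36 − 6q = 5.68 + 7q → q* = 13.4369, p* = 99.7385.
At q = 9.8: demand price = 180.36 − 6·9.8 = 121.56; supply price = 5.68 + 7·9.8 = 74.28.
Δq = 13.4369 − 9.8 = 3.6369; wedge = 121.56 − 74.28 = 47.28.
DWL = ½ × 3.6369 × 47.28 = 85.98.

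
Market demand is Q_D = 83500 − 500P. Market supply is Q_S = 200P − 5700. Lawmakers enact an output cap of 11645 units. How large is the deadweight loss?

In inverse form: demand P = 167 − 0.002Q, supply P = 28.5 + 0.005Q.
Competitive equilibrium: 167 − 0.002Q = 28.5 + 0.005Q → Q* = 19785.7143, P* = 127.4286.
At Q = 11645: demand price = 167 − 0.002·11645 = 143.71; supply price = 28.5 + 0.005·11645 = 86.725.
ΔQ = 19785.7143 − 11645 = 8140.7143; wedge = 143.71 − 86.725 = 56.985.
Deadweight loss = ½ × 8140.7143 × 56.985 = 231949.30.

231949.30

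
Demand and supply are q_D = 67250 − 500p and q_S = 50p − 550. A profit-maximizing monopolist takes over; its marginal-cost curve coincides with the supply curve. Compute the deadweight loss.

In inverse form: demand p = 134.5 − 0.002q, supply p = 11 + 0.02q.
Competitive equilibrium: 134.5 − 0.002q = 11 + 0.02q → q* = 5613.636364, p* = 123.272727.
Marginal revenue: MR = 134.5 − 0.004q. Set MR = MC: 134.5 − 0.004q = 11 + 0.02q → q_m = 5145.833333.
Price p_m = 134.5 − 0.002·5145.833333 = 124.208333; MC(q_m) = 11 + 0.02·5145.833333 = 113.916667.
Competitive q* = 5613.636364, so Δq = 467.803031; wedge = 124.208333 − 113.916667 = 10.291666.
Deadweight loss = ½ × 467.803031 × 10.291666 = 2407.24.

2407.24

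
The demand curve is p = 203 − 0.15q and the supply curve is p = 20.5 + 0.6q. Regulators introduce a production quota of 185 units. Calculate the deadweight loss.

Competitive equilibrium: 203 − 0.15q = 20.5 + 0.6q → q* = 243.3333, p* = 166.5.
At q = 185: demand price = 203 − 0.15·185 = 175.25; supply price = 20.5 + 0.6·185 = 131.5.
Δq = 243.3333 − 185 = 58.3333; wedge = 175.25 − 131.5 = 43.75.
Deadweight loss = ½ × 58.3333 × 43.75 = 1276.04.

1276.04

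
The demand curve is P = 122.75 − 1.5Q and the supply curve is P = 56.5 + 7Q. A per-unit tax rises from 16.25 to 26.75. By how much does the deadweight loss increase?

Competitive equilibrium: 122.75 − 1.5Q = 56.5 + 7Q → Q* = 7.7941, P* = 111.0588.
For a per-unit tax t: ΔQ = t/8.5, so DWL = ½·t·(t/8.5) = t²/17.
At t = 16.25: DWL = 15.533. At t = 26.75: DWL = 42.092.
Increase = 42.092 − 15.533 = 26.56.

26.56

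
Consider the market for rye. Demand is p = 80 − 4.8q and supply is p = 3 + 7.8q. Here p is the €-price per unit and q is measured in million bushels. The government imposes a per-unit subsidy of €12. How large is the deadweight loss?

Competitive equilibrium: 80 − 4.8q = 3 + 7.8q → q* = 6.1111, p* = 50.6667.
The subsidy lowers effective supply by 12: p = 7.8q − 9.
New quantity: 80 − 4.8q = 7.8q − 9 → q' = 7.0635.
Overproduction Δq = 7.0635 − 6.1111 = 0.9524; wedge = subsidy = 12.
The triangle = ½ × 0.9524 × 12 = €5.71 million.

€5.71 million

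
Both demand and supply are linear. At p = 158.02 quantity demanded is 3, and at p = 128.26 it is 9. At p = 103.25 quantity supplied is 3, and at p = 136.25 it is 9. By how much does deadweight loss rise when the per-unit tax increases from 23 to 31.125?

Demand slope = (128.26 − 158.02)/(9 − 3) = −4.96, so p = 172.9 − 4.96q.
Supply slope = (136.25 − 103.25)/(9 − 3) = 5.5, so p = 86.75 + 5.5q.
Competitive equilibrium: 172.9 − 4.96q = 86.75 + 5.5q → q* = 8.2361, p* = 132.0488.
For a per-unit tax t: Δq = t/10.46, so DWL = ½·t·(t/10.46) = t²/20.92.
At t = 23: DWL = 25.287. At t = 31.125: DWL = 46.308.
Increase = 46.308 − 25.287 = 21.02.

21.02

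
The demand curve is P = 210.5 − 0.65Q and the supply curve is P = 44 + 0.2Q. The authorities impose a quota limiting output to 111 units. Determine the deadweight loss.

3062.13

Competitive equilibrium: 210.5 − 0.65Q = 44 + 0.2Q → Q* = 195.8824, P* = 83.1765.
At Q = 111: demand price = 210.5 − 0.65·111 = 138.35; supply price = 44 + 0.2·111 = 66.2.
ΔQ = 195.8824 − 111 = 84.8824; wedge = 138.35 − 66.2 = 72.15.
Deadweight loss = ½ × 84.8824 × 72.15 = 3062.13.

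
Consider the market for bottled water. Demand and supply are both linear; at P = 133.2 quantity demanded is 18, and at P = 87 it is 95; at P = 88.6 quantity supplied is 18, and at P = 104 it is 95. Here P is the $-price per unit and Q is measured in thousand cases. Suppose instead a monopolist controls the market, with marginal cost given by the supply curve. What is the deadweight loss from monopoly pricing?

$399.60 thousand

Demand slope = (87 − 133.2)/(95 − 18) = −0.6, so P = 144 − 0.6Q.
Supply slope = (104 − 88.6)/(95 − 18) = 0.2, so P = 85 + 0.2Q.
Competitive equilibrium: 144 − 0.6Q = 85 + 0.2Q → Q* = 73.75, P* = 99.75.
Marginal revenue: MR = 144 − 1.2Q. Set MR = MC: 144 − 1.2Q = 85 + 0.2Q → Q_m = 42.1429.
Price P_m = 144 − 0.6·42.1429 = 118.7143; MC(Q_m) = 85 + 0.2·42.1429 = 93.4286.
Competitive Q* = 73.75, so ΔQ = 31.6071; wedge = 118.7143 − 93.4286 = 25.2857.
Welfare loss = ½ × 31.6071 × 25.2857 = $399.60 thousand.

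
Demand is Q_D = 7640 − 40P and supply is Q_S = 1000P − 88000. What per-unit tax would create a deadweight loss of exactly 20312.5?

In inverse form: demand P = 191 − 0.025Q, supply P = 88 + 0.001Q.
Competitive equilibrium: 191 − 0.025Q = 88 + 0.001Q → Q* = 3961.5385, P* = 91.9615.
A tax t gives ΔQ = t/0.026 and wedge t, so DWL = t²/0.052.
t²/0.052 = 20312.5 → t² = 1056.25 → t = 32.5.

32.5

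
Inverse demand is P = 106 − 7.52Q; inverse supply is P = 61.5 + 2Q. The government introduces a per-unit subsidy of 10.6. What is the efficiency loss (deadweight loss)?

5.90

Competitive equilibrium: 106 − 7.52Q = 61.5 + 2Q → Q* = 4.6744, P* = 70.8487.
The subsidy lowers effective supply by 10.6: P = 50.9 + 2Q.
New quantity: 106 − 7.52Q = 50.9 + 2Q → Q' = 5.7878.
Overproduction ΔQ = 5.7878 − 4.6744 = 1.1134; wedge = subsidy = 10.6.
The triangle = ½ × 1.1134 × 10.6 = 5.90.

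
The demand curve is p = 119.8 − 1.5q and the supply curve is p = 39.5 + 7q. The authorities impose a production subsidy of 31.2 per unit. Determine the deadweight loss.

Competitive equilibrium: 119.8 − 1.5q = 39.5 + 7q → q* = 9.4471, p* = 105.6294.
The subsidy lowers effective supply by 31.2: p = 8.3 + 7q.
New quantity: 119.8 − 1.5q = 8.3 + 7q → q' = 13.1176.
Overproduction Δq = 13.1176 − 9.4471 = 3.6705; wedge = subsidy = 31.2.
The triangle = ½ × 3.6705 × 31.2 = 57.26.

57.26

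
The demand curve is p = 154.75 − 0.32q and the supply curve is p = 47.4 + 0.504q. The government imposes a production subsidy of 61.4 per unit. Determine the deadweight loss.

Competitive equilibrium: 154.75 − 0.32q = 47.4 + 0.504q → q* = 130.2791, p* = 113.0607.
The subsidy lowers effective supply by 61.4: p = 0.504q − 14.
New quantity: 154.75 − 0.32q = 0.504q − 14 → q' = 204.7937.
Overproduction Δq = 204.7937 − 130.2791 = 74.5146; wedge = subsidy = 61.4.
Deadweight loss = ½ × 74.5146 × 61.4 = 2287.60.

2287.60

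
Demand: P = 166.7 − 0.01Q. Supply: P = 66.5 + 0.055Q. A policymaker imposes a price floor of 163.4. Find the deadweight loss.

Competitive equilibrium: 166.7 − 0.01Q = 66.5 + 0.055Q → Q* = 1541.5385, P* = 151.2846.
At the floor P = 163.4, quantity demanded = (166.7 − 163.4)/0.01 = 330.
Sellers' marginal cost at Q' = 330: 66.5 + 0.055·330 = 84.65.
ΔQ = 1541.5385 − 330 = 1211.5385; wedge = 163.4 − 84.65 = 78.75.
The triangle = ½ × 1211.5385 × 78.75 = 47704.33.

47704.33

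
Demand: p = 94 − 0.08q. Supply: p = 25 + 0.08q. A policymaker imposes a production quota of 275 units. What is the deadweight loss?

Competitive equilibrium: 94 − 0.08q = 25 + 0.08q → q* = 431.25, p* = 59.5.
At q = 275: demand price = 94 − 0.08·275 = 72; supply price = 25 + 0.08·275 = 47.
Δq = 431.25 − 275 = 156.25; wedge = 72 − 47 = 25.
Deadweight loss = ½ × 156.25 × 25 = 1953.125.

1953.125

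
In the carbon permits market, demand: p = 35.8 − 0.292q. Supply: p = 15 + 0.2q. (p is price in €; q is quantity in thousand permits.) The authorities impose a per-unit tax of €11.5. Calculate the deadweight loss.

Competitive equilibrium: 35.8 − 0.292q = 15 + 0.2q → q* = 42.2764, p* = 23.4553.
With the tax, the buyer price exceeds the seller price by 11.5: (35.8 − 0.292q) − (15 + 0.2q) = 11.5 → q' = 18.9024.
Δq = 42.2764 − 18.9024 = 23.374; the wedge equals the tax, 11.5.
The triangle = ½ × 23.374 × 11.5 = €134.40 thousand.

€134.40 thousand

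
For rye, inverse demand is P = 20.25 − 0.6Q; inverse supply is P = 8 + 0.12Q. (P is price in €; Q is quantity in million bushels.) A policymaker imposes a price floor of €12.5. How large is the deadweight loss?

€6.04 million

Competitive equilibrium: 20.25 − 0.6Q = 8 + 0.12Q → Q* = 17.0139, P* = 10.0417.
At the floor P = 12.5, quantity demanded = (20.25 − 12.5)/0.6 = 12.9167.
Sellers' marginal cost at Q' = 12.9167: 8 + 0.12·12.9167 = 9.55.
ΔQ = 17.0139 − 12.9167 = 4.0972; wedge = 12.5 − 9.55 = 2.95.
Welfare loss = ½ × 4.0972 × 2.95 = €6.04 million.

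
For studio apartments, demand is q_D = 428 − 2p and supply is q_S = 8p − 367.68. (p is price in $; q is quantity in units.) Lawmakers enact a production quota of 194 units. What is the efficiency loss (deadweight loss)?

$1751.44

In inverse form: demand p = 214 − 0.5q, supply p = 45.96 + 0.125q.
Competitive equilibrium: 214 − 0.5q = 45.96 + 0.125q → q* = 268.864, p* = 79.568.
At q = 194: demand price = 214 − 0.5·194 = 117; supply price = 45.96 + 0.125·194 = 70.21.
Δq = 268.864 − 194 = 74.864; wedge = 117 − 70.21 = 46.79.
DWL = ½ × 74.864 × 46.79 = $1751.44.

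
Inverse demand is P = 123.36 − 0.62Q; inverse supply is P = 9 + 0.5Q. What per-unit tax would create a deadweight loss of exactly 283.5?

Competitive equilibrium: 123.36 − 0.62Q = 9 + 0.5Q → Q* = 102.1071, P* = 60.0536.
A tax t gives ΔQ = t/1.12 and wedge t, so DWL = t²/2.24.
t²/2.24 = 283.5 → t² = 635.04 → t = 25.2.

25.2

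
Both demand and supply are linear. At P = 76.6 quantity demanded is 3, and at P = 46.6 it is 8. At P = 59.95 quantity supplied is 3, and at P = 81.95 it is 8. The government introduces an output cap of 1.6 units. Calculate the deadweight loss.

46.83

Demand slope = (46.6 − 76.6)/(8 − 3) = −6, so P = 94.6 − 6Q.
Supply slope = (81.95 − 59.95)/(8 − 3) = 4.4, so P = 46.75 + 4.4Q.
Competitive equilibrium: 94.6 − 6Q = 46.75 + 4.4Q → Q* = 4.601, P* = 66.9942.
At Q = 1.6: demand price = 94.6 − 6·1.6 = 85; supply price = 46.75 + 4.4·1.6 = 53.79.
ΔQ = 4.601 − 1.6 = 3.001; wedge = 85 − 53.79 = 31.21.
DWL = ½ × 3.001 × 31.21 = 46.83.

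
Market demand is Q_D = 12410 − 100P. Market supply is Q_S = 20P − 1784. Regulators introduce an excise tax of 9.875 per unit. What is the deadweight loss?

In inverse form: demand P = 124.1 − 0.01Q, supply P = 89.2 + 0.05Q.
Competitive equilibrium: 124.1 − 0.01Q = 89.2 + 0.05Q → Q* = 581.6667, P* = 118.2833.
With the tax, the buyer price exceeds the seller price by 9.875: (124.1 − 0.01Q) − (89.2 + 0.05Q) = 9.875 → Q' = 417.0833.
ΔQ = 581.6667 − 417.0833 = 164.5834; the wedge equals the tax, 9.875.
DWL = ½ × 164.5834 × 9.875 = 812.63.

812.63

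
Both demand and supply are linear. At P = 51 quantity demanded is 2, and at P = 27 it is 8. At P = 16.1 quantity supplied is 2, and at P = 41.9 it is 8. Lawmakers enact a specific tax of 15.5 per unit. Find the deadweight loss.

14.47

Demand slope = (27 − 51)/(8 − 2) = −4, so P = 59 − 4Q.
Supply slope = (41.9 − 16.1)/(8 − 2) = 4.3, so P = 7.5 + 4.3Q.
Competitive equilibrium: 59 − 4Q = 7.5 + 4.3Q → Q* = 6.2048, P* = 34.1807.
With the tax, the buyer price exceeds the seller price by 15.5: (59 − 4Q) − (7.5 + 4.3Q) = 15.5 → Q' = 4.3373.
ΔQ = 6.2048 − 4.3373 = 1.8675; the wedge equals the tax, 15.5.
Welfare loss = ½ × 1.8675 × 15.5 = 14.47.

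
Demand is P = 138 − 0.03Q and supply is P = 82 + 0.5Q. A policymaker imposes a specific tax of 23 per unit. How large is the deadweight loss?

499.06

Competitive equilibrium: 138 − 0.03Q = 82 + 0.5Q → Q* = 105.6604, P* = 134.8302.
With the tax, the buyer price exceeds the seller price by 23: (138 − 0.03Q) − (82 + 0.5Q) = 23 → Q' = 62.2642.
ΔQ = 105.6604 − 62.2642 = 43.3962; the wedge equals the tax, 23.
DWL = ½ × 43.3962 × 23 = 499.06.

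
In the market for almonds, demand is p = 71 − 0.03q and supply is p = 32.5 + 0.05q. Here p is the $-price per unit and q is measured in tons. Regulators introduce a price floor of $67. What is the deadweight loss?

$4841.84

Competitive equilibrium: 71 − 0.03q = 32.5 + 0.05q → q* = 481.25, p* = 56.5625.
At the floor p = 67, quantity demanded = (71 − 67)/0.03 = 133.33333.
Sellers' marginal cost at q' = 133.33333: 32.5 + 0.05·133.33333 = 39.16667.
Δq = 481.25 − 133.33333 = 347.91667; wedge = 67 − 39.16667 = 27.83333.
Deadweight loss = ½ × 347.91667 × 27.83333 = $4841.84.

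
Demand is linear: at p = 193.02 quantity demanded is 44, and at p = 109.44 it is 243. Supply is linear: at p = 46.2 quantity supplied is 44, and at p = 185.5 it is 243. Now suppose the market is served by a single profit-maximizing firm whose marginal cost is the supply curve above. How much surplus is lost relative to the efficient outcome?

Demand slope = (109.44 − 193.02)/(243 − 44) = −0.42, so p = 211.5 − 0.42q.
Supply slope = (185.5 − 46.2)/(243 − 44) = 0.7, so p = 15.4 + 0.7q.
Competitive equilibrium: 211.5 − 0.42q = 15.4 + 0.7q → q* = 175.0893, p* = 137.9625.
Marginal revenue: MR = 211.5 − 0.84q. Set MR = MC: 211.5 − 0.84q = 15.4 + 0.7q → q_m = 127.3377.
Price p_m = 211.5 − 0.42·127.3377 = 158.0182; MC(q_m) = 15.4 + 0.7·127.3377 = 104.5364.
Competitive q* = 175.0893, so Δq = 47.7516; wedge = 158.0182 − 104.5364 = 53.4818.
The triangle = ½ × 47.7516 × 53.4818 = 1276.92.

1276.92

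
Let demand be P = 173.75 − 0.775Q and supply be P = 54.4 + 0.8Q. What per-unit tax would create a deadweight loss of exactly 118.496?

Competitive equilibrium: 173.75 − 0.775Q = 54.4 + 0.8Q → Q* = 75.7778, P* = 115.0222.
A tax t gives ΔQ = t/1.575 and wedge t, so DWL = t²/3.15.
t²/3.15 = 118.496 → t² = 373.2624 → t = 19.32.

19.32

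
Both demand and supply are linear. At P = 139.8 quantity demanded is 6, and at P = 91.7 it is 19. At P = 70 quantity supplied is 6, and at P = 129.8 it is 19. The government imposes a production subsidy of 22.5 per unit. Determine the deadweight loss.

Demand slope = (91.7 − 139.8)/(19 − 6) = −3.7, so P = 162 − 3.7Q.
Supply slope = (129.8 − 70)/(19 − 6) = 4.6, so P = 42.4 + 4.6Q.
Competitive equilibrium: 162 − 3.7Q = 42.4 + 4.6Q → Q* = 14.4096, P* = 108.6843.
The subsidy lowers effective supply by 22.5: P = 19.9 + 4.6Q.
New quantity: 162 − 3.7Q = 19.9 + 4.6Q → Q' = 17.1205.
Overproduction ΔQ = 17.1205 − 14.4096 = 2.7109; wedge = subsidy = 22.5.
The triangle = ½ × 2.7109 × 22.5 = 30.50.

30.50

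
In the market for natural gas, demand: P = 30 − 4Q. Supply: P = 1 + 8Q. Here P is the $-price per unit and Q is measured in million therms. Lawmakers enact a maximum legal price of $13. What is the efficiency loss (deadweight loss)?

Competitive equilibrium: 30 − 4Q = 1 + 8Q → Q* = 2.4167, P* = 20.3333.
At the ceiling P = 13, quantity supplied = (13 − 1)/8 = 1.5.
Willingness to pay at Q' = 1.5: 30 − 4·1.5 = 24.
ΔQ = 2.4167 − 1.5 = 0.9167; wedge = 24 − 13 = 11.
Deadweight loss = ½ × 0.9167 × 11 = $5.04 million.

$5.04 million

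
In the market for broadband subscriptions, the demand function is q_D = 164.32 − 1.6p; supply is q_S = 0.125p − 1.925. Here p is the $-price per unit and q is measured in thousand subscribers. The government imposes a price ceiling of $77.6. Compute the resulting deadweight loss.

In inverse form: demand p = 102.7 − 0.625q, supply p = 15.4 + 8q.
Competitive equilibrium: 102.7 − 0.625q = 15.4 + 8q → q* = 10.1217, p* = 96.3739.
At the ceiling p = 77.6, quantity supplied = (77.6 − 15.4)/8 = 7.775.
Willingness to pay at q' = 7.775: 102.7 − 0.625·7.775 = 97.8406.
Δq = 10.1217 − 7.775 = 2.3467; wedge = 97.8406 − 77.6 = 20.2406.
Welfare loss = ½ × 2.3467 × 20.2406 = $23.75 thousand.

$23.75 thousand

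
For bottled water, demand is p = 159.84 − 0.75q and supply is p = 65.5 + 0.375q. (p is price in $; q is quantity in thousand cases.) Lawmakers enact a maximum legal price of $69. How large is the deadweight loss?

$3124.06 thousand

Competitive equilibrium: 159.84 − 0.75q = 65.5 + 0.375q → q* = 83.85778, p* = 96.94667.
At the ceiling p = 69, quantity supplied = (69 − 65.5)/0.375 = 9.33333.
Willingness to pay at q' = 9.33333: 159.84 − 0.75·9.33333 = 152.84.
Δq = 83.85778 − 9.33333 = 74.52445; wedge = 152.84 − 69 = 83.84.
Welfare loss = ½ × 74.52445 × 83.84 = $3124.06 thousand.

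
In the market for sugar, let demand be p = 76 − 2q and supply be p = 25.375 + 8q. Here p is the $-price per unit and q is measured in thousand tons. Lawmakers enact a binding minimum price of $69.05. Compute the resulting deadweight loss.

$12.60 thousand

Competitive equilibrium: 76 − 2q = 25.375 + 8q → q* = 5.0625, p* = 65.875.
At the floor p = 69.05, quantity demanded = (76 − 69.05)/2 = 3.475.
Sellers' marginal cost at q' = 3.475: 25.375 + 8·3.475 = 53.175.
Δq = 5.0625 − 3.475 = 1.5875; wedge = 69.05 − 53.175 = 15.875.
Deadweight loss = ½ × 1.5875 × 15.875 = $12.60 thousand.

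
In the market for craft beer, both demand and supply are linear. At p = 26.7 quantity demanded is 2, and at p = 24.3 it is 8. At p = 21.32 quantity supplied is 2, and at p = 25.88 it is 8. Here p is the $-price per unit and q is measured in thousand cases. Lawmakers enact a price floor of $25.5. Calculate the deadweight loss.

Demand slope = (24.3 − 26.7)/(8 − 2) = −0.4, so p = 27.5 − 0.4q.
Supply slope = (25.88 − 21.32)/(8 − 2) = 0.76, so p = 19.8 + 0.76q.
Competitive equilibrium: 27.5 − 0.4q = 19.8 + 0.76q → q* = 6.6379, p* = 24.8448.
At the floor p = 25.5, quantity demanded = (27.5 − 25.5)/0.4 = 5.
Sellers' marginal cost at q' = 5: 19.8 + 0.76·5 = 23.6.
Δq = 6.6379 − 5 = 1.6379; wedge = 25.5 − 23.6 = 1.9.
Deadweight loss = ½ × 1.6379 × 1.9 = $1.56 thousand.

$1.56 thousand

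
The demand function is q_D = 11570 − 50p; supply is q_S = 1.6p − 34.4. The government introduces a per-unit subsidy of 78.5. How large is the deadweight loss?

In inverse form: demand p = 231.4 − 0.02q, supply p = 21.5 + 0.625q.
Competitive equilibrium: 231.4 − 0.02q = 21.5 + 0.625q → q* = 325.4264, p* = 224.8915.
The subsidy lowers effective supply by 78.5: p = 0.625q − 57.
New quantity: 231.4 − 0.02q = 0.625q − 57 → q' = 447.1318.
Overproduction Δq = 447.1318 − 325.4264 = 121.7054; wedge = subsidy = 78.5.
Deadweight loss = ½ × 121.7054 × 78.5 = 4776.94.

4776.94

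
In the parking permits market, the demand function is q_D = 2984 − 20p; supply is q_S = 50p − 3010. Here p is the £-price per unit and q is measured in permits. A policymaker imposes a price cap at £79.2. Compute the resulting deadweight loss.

£3616.07

In inverse form: demand p = 149.2 − 0.05q, supply p = 60.2 + 0.02q.
Competitive equilibrium: 149.2 − 0.05q = 60.2 + 0.02q → q* = 1271.4286, p* = 85.6286.
At the ceiling p = 79.2, quantity supplied = (79.2 − 60.2)/0.02 = 950.
Willingness to pay at q' = 950: 149.2 − 0.05·950 = 101.7.
Δq = 1271.4286 − 950 = 321.4286; wedge = 101.7 − 79.2 = 22.5.
The triangle = ½ × 321.4286 × 22.5 = £3616.07.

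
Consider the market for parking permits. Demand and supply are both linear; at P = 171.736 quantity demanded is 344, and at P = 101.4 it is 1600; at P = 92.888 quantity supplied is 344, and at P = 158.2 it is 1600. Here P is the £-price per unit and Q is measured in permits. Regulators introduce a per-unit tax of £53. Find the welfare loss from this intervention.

Demand slope = (101.4 − 171.736)/(1600 − 344) = −0.056, so P = 191 − 0.056Q.
Supply slope = (158.2 − 92.888)/(1600 − 344) = 0.052, so P = 75 + 0.052Q.
Competitive equilibrium: 191 − 0.056Q = 75 + 0.052Q → Q* = 1074.0741, P* = 130.8519.
With the tax, the buyer price exceeds the seller price by 53: (191 − 0.056Q) − (75 + 0.052Q) = 53 → Q' = 583.3333.
ΔQ = 1074.0741 − 583.3333 = 490.7408; the wedge equals the tax, 53.
Welfare loss = ½ × 490.7408 × 53 = £13004.63.

£13004.63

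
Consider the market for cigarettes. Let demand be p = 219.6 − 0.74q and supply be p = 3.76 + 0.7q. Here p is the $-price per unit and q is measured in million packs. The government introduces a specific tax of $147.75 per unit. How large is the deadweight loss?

$7579.88 million

Competitive equilibrium: 219.6 − 0.74q = 3.76 + 0.7q → q* = 149.88889, p* = 108.68222.
With the tax, the buyer price exceeds the seller price by 147.75: (219.6 − 0.74q) − (3.76 + 0.7q) = 147.75 → q' = 47.28472.
Δq = 149.88889 − 47.28472 = 102.60417; the wedge equals the tax, 147.75.
Deadweight loss = ½ × 102.60417 × 147.75 = $7579.88 million.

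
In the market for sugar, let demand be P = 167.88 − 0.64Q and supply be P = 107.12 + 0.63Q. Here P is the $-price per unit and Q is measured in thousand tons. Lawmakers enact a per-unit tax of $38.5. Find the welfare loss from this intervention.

$583.56 thousand

Competitive equilibrium: 167.88 − 0.64Q = 107.12 + 0.63Q → Q* = 47.8425, P* = 137.2608.
With the tax, the buyer price exceeds the seller price by 38.5: (167.88 − 0.64Q) − (107.12 + 0.63Q) = 38.5 → Q' = 17.5276.
ΔQ = 47.8425 − 17.5276 = 30.3149; the wedge equals the tax, 38.5.
The triangle = ½ × 30.3149 × 38.5 = $583.56 thousand.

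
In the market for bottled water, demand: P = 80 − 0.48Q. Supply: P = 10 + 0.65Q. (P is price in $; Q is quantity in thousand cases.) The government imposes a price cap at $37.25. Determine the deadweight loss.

Competitive equilibrium: 80 − 0.48Q = 10 + 0.65Q → Q* = 61.9469, P* = 50.2655.
At the ceiling P = 37.25, quantity supplied = (37.25 − 10)/0.65 = 41.9231.
Willingness to pay at Q' = 41.9231: 80 − 0.48·41.9231 = 59.8769.
ΔQ = 61.9469 − 41.9231 = 20.0238; wedge = 59.8769 − 37.25 = 22.6269.
DWL = ½ × 20.0238 × 22.6269 = $226.54 thousand.

$226.54 thousand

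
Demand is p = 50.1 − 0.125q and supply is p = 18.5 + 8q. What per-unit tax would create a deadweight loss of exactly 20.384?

Competitive equilibrium: 50.1 − 0.125q = 18.5 + 8q → q* = 3.8892, p* = 49.6138.
A tax t gives Δq = t/8.125 and wedge t, so DWL = t²/16.25.
t²/16.25 = 20.384 → t² = 331.24 → t = 18.2.

18.2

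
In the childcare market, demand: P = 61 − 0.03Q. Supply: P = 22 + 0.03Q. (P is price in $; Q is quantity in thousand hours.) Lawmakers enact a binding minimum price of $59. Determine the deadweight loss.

$10208.33 thousand

Competitive equilibrium: 61 − 0.03Q = 22 + 0.03Q → Q* = 650, P* = 41.5.
At the floor P = 59, quantity demanded = (61 − 59)/0.03 = 66.6667.
Sellers' marginal cost at Q' = 66.6667: 22 + 0.03·66.6667 = 24.
ΔQ = 650 − 66.6667 = 583.3333; wedge = 59 − 24 = 35.
DWL = ½ × 583.3333 × 35 = $10208.33 thousand.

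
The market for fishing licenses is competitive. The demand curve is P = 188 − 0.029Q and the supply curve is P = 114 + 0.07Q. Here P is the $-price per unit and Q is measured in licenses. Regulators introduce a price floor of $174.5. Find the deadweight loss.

$3935.25

Competitive equilibrium: 188 − 0.029Q = 114 + 0.07Q → Q* = 747.4747, P* = 166.3232.
At the floor P = 174.5, quantity demanded = (188 − 174.5)/0.029 = 465.5172.
Sellers' marginal cost at Q' = 465.5172: 114 + 0.07·465.5172 = 146.5862.
ΔQ = 747.4747 − 465.5172 = 281.9575; wedge = 174.5 − 146.5862 = 27.9138.
Welfare loss = ½ × 281.9575 × 27.9138 = $3935.25.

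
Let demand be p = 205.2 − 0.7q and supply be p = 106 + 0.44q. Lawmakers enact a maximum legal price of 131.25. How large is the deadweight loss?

Competitive equilibrium: 205.2 − 0.7q = 106 + 0.44q → q* = 87.0175, p* = 144.2877.
At the ceiling p = 131.25, quantity supplied = (131.25 − 106)/0.44 = 57.3864.
Willingness to pay at q' = 57.3864: 205.2 − 0.7·57.3864 = 165.0295.
Δq = 87.0175 − 57.3864 = 29.6311; wedge = 165.0295 − 131.25 = 33.7795.
Welfare loss = ½ × 29.6311 × 33.7795 = 500.46.

500.46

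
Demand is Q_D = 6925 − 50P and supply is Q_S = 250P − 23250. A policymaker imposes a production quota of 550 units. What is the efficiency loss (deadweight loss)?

In inverse form: demand P = 138.5 − 0.02Q, supply P = 93 + 0.004Q.
Competitive equilibrium: 138.5 − 0.02Q = 93 + 0.004Q → Q* = 1895.8333, P* = 100.5833.
At Q = 550: demand price = 138.5 − 0.02·550 = 127.5; supply price = 93 + 0.004·550 = 95.2.
ΔQ = 1895.8333 − 550 = 1345.8333; wedge = 127.5 − 95.2 = 32.3.
DWL = ½ × 1345.8333 × 32.3 = 21735.21.

21735.21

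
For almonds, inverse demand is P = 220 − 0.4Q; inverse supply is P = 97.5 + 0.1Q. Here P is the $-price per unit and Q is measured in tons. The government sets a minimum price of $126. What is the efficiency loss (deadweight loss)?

Competitive equilibrium: 220 − 0.4Q = 97.5 + 0.1Q → Q* = 245, P* = 122.
At the floor P = 126, quantity demanded = (220 − 126)/0.4 = 235.
Sellers' marginal cost at Q' = 235: 97.5 + 0.1·235 = 121.
ΔQ = 245 − 235 = 10; wedge = 126 − 121 = 5.
DWL = ½ × 10 × 5 = $25.

$25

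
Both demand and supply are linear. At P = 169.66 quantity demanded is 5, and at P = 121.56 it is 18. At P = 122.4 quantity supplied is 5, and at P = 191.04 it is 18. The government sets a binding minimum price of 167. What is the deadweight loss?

92.70

Demand slope = (121.56 − 169.66)/(18 − 5) = −3.7, so P = 188.16 − 3.7Q.
Supply slope = (191.04 − 122.4)/(18 − 5) = 5.28, so P = 96 + 5.28Q.
Competitive equilibrium: 188.16 − 3.7Q = 96 + 5.28Q → Q* = 10.26281, P* = 150.18762.
At the floor P = 167, quantity demanded = (188.16 − 167)/3.7 = 5.71892.
Sellers' marginal cost at Q' = 5.71892: 96 + 5.28·5.71892 = 126.1959.
ΔQ = 10.26281 − 5.71892 = 4.54389; wedge = 167 − 126.1959 = 40.8041.
DWL = ½ × 4.54389 × 40.8041 = 92.70.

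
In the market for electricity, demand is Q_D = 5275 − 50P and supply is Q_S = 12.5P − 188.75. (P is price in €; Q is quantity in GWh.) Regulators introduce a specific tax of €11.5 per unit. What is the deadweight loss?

In inverse form: demand P = 105.5 − 0.02Q, supply P = 15.1 + 0.08Q.
Competitive equilibrium: 105.5 − 0.02Q = 15.1 + 0.08Q → Q* = 904, P* = 87.42.
With the tax, the buyer price exceeds the seller price by 11.5: (105.5 − 0.02Q) − (15.1 + 0.08Q) = 11.5 → Q' = 789.
ΔQ = 904 − 789 = 115; the wedge equals the tax, 11.5.
DWL = ½ × 115 × 11.5 = €661.25.

€661.25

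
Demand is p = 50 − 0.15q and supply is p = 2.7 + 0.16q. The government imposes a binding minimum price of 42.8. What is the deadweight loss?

Competitive equilibrium: 50 − 0.15q = 2.7 + 0.16q → q* = 152.5806, p* = 27.1129.
At the floor p = 42.8, quantity demanded = (50 − 42.8)/0.15 = 48.
Sellers' marginal cost at q' = 48: 2.7 + 0.16·48 = 10.38.
Δq = 152.5806 − 48 = 104.5806; wedge = 42.8 − 10.38 = 32.42.
DWL = ½ × 104.5806 × 32.42 = 1695.25.

1695.25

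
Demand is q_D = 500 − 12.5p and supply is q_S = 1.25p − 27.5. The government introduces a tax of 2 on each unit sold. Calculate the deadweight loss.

In inverse form: demand p = 40 − 0.08q, supply p = 22 + 0.8q.
Competitive equilibrium: 40 − 0.08q = 22 + 0.8q → q* = 20.4545, p* = 38.3636.
With the tax, the buyer price exceeds the seller price by 2: (40 − 0.08q) − (22 + 0.8q) = 2 → q' = 18.1818.
Δq = 20.4545 − 18.1818 = 2.2727; the wedge equals the tax, 2.
Deadweight loss = ½ × 2.2727 × 2 = 2.27.

2.27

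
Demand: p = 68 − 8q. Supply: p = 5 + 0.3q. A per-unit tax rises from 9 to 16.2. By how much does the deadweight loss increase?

Competitive equilibrium: 68 − 8q = 5 + 0.3q → q* = 7.5904, p* = 7.2771.
For a per-unit tax t: Δq = t/8.3, so DWL = ½·t·(t/8.3) = t²/16.6.
At t = 9: DWL = 4.88. At t = 16.2: DWL = 15.81.
Increase = 15.81 − 4.88 = 10.93.

10.93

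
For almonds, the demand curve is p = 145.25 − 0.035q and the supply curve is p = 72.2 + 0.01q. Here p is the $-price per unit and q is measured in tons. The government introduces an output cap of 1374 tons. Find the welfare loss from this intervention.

$1398.76

Competitive equilibrium: 145.25 − 0.035q = 72.2 + 0.01q → q* = 1623.3333, p* = 88.4333.
At q = 1374: demand price = 145.25 − 0.035·1374 = 97.16; supply price = 72.2 + 0.01·1374 = 85.94.
Δq = 1623.3333 − 1374 = 249.3333; wedge = 97.16 − 85.94 = 11.22.
The triangle = ½ × 249.3333 × 11.22 = $1398.76.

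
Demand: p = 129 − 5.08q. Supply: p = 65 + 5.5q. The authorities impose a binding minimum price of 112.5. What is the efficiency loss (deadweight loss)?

41.51

Competitive equilibrium: 129 − 5.08q = 65 + 5.5q → q* = 6.0491, p* = 98.2703.
At the floor p = 112.5, quantity demanded = (129 − 112.5)/5.08 = 3.248.
Sellers' marginal cost at q' = 3.248: 65 + 5.5·3.248 = 82.864.
Δq = 6.0491 − 3.248 = 2.8011; wedge = 112.5 − 82.864 = 29.636.
DWL = ½ × 2.8011 × 29.636 = 41.51.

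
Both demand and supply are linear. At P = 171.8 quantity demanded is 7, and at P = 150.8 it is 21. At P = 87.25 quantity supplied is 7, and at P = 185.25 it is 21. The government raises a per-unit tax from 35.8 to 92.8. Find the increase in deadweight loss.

431.19

Demand slope = (150.8 − 171.8)/(21 − 7) = −1.5, so P = 182.3 − 1.5Q.
Supply slope = (185.25 − 87.25)/(21 − 7) = 7, so P = 38.25 + 7Q.
Competitive equilibrium: 182.3 − 1.5Q = 38.25 + 7Q → Q* = 16.9471, P* = 156.8794.
For a per-unit tax t: ΔQ = t/8.5, so DWL = ½·t·(t/8.5) = t²/17.
At t = 35.8: DWL = 75.391. At t = 92.8: DWL = 506.579.
Increase = 506.579 − 75.391 = 431.19.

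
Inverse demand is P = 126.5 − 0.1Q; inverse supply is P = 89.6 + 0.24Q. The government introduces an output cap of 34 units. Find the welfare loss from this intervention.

Competitive equilibrium: 126.5 − 0.1Q = 89.6 + 0.24Q → Q* = 108.5294, P* = 115.6471.
At Q = 34: demand price = 126.5 − 0.1·34 = 123.1; supply price = 89.6 + 0.24·34 = 97.76.
ΔQ = 108.5294 − 34 = 74.5294; wedge = 123.1 − 97.76 = 25.34.
The triangle = ½ × 74.5294 × 25.34 = 944.29.

944.29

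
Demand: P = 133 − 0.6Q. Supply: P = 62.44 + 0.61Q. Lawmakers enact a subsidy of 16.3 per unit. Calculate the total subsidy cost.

Competitive equilibrium: 133 − 0.6Q = 62.44 + 0.61Q → Q* = 58.314, P* = 98.0116.
The subsidy lowers effective supply by 16.3: P = 46.14 + 0.61Q.
New quantity: 133 − 0.6Q = 46.14 + 0.61Q → Q' = 71.7851.
Total subsidy cost = 16.3 × 71.7851 = 1170.10.

1170.10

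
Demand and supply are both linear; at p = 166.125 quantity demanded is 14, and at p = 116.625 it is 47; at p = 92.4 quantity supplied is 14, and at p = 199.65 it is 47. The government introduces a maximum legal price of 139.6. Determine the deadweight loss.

Demand slope = (116.625 − 166.125)/(47 − 14) = −1.5, so p = 187.125 − 1.5q.
Supply slope = (199.65 − 92.4)/(47 − 14) = 3.25, so p = 46.9 + 3.25q.
Competitive equilibrium: 187.125 − 1.5q = 46.9 + 3.25q → q* = 29.5211, p* = 142.8434.
At the ceiling p = 139.6, quantity supplied = (139.6 − 46.9)/3.25 = 28.5231.
Willingness to pay at q' = 28.5231: 187.125 − 1.5·28.5231 = 144.3404.
Δq = 29.5211 − 28.5231 = 0.998; wedge = 144.3404 − 139.6 = 4.7404.
DWL = ½ × 0.998 × 4.7404 = 2.37.

2.37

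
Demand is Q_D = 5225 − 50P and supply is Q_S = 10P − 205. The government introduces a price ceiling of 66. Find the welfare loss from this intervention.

3601.50

In inverse form: demand P = 104.5 − 0.02Q, supply P = 20.5 + 0.1Q.
Competitive equilibrium: 104.5 − 0.02Q = 20.5 + 0.1Q → Q* = 700, P* = 90.5.
At the ceiling P = 66, quantity supplied = (66 − 20.5)/0.1 = 455.
Willingness to pay at Q' = 455: 104.5 − 0.02·455 = 95.4.
ΔQ = 700 − 455 = 245; wedge = 95.4 − 66 = 29.4.
Deadweight loss = ½ × 245 × 29.4 = 3601.50.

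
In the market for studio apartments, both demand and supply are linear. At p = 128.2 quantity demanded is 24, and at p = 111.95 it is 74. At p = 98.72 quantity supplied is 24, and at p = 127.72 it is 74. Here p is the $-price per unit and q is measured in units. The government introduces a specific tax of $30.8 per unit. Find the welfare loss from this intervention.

Demand slope = (111.95 − 128.2)/(74 − 24) = −0.325, so p = 136 − 0.325q.
Supply slope = (127.72 − 98.72)/(74 − 24) = 0.58, so p = 84.8 + 0.58q.
Competitive equilibrium: 136 − 0.325q = 84.8 + 0.58q → q* = 56.5746, p* = 117.6133.
With the tax, the buyer price exceeds the seller price by 30.8: (136 − 0.325q) − (84.8 + 0.58q) = 30.8 → q' = 22.5414.
Δq = 56.5746 − 22.5414 = 34.0332; the wedge equals the tax, 30.8.
DWL = ½ × 34.0332 × 30.8 = $524.11.

$524.11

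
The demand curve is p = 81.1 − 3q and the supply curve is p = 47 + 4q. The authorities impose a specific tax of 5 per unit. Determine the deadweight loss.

Competitive equilibrium: 81.1 − 3q = 47 + 4q → q* = 4.8714, p* = 66.4857.
With the tax, the buyer price exceeds the seller price by 5: (81.1 − 3q) − (47 + 4q) = 5 → q' = 4.1571.
Δq = 4.8714 − 4.1571 = 0.7143; the wedge equals the tax, 5.
Deadweight loss = ½ × 0.7143 × 5 = 1.79.

1.79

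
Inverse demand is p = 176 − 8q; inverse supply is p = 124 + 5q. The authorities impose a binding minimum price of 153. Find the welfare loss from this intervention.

Competitive equilibrium: 176 − 8q = 124 + 5q → q* = 4, p* = 144.
At the floor p = 153, quantity demanded = (176 − 153)/8 = 2.875.
Sellers' marginal cost at q' = 2.875: 124 + 5·2.875 = 138.375.
Δq = 4 − 2.875 = 1.125; wedge = 153 − 138.375 = 14.625.
DWL = ½ × 1.125 × 14.625 = 8.23.

8.23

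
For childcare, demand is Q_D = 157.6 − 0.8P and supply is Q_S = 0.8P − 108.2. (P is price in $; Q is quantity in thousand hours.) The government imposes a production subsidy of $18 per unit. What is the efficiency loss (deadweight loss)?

$64.80 thousand

In inverse form: demand P = 197 − 1.25Q, supply P = 135.25 + 1.25Q.
Competitive equilibrium: 197 − 1.25Q = 135.25 + 1.25Q → Q* = 24.7, P* = 166.125.
The subsidy lowers effective supply by 18: P = 117.25 + 1.25Q.
New quantity: 197 − 1.25Q = 117.25 + 1.25Q → Q' = 31.9.
Overproduction ΔQ = 31.9 − 24.7 = 7.2; wedge = subsidy = 18.
Deadweight loss = ½ × 7.2 × 18 = $64.80 thousand.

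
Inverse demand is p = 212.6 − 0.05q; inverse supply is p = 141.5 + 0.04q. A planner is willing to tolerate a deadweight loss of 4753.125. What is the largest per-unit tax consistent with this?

29.25

Competitive equilibrium: 212.6 − 0.05q = 141.5 + 0.04q → q* = 790, p* = 173.1.
A tax t gives Δq = t/0.09 and wedge t, so DWL = t²/0.18.
t²/0.18 = 4753.125 → t² = 855.5625 → t = 29.25.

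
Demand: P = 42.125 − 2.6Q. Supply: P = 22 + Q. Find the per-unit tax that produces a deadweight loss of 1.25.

3

Competitive equilibrium: 42.125 − 2.6Q = 22 + Q → Q* = 5.5903, P* = 27.5903.
A tax t gives ΔQ = t/3.6 and wedge t, so DWL = t²/7.2.
t²/7.2 = 1.25 → t² = 9 → t = 3.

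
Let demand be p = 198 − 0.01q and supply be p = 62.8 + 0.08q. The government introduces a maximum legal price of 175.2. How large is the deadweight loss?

425.35

Competitive equilibrium: 198 − 0.01q = 62.8 + 0.08q → q* = 1502.2222, p* = 182.9778.
At the ceiling p = 175.2, quantity supplied = (175.2 − 62.8)/0.08 = 1405.
Willingness to pay at q' = 1405: 198 − 0.01·1405 = 183.95.
Δq = 1502.2222 − 1405 = 97.2222; wedge = 183.95 − 175.2 = 8.75.
The triangle = ½ × 97.2222 × 8.75 = 425.35.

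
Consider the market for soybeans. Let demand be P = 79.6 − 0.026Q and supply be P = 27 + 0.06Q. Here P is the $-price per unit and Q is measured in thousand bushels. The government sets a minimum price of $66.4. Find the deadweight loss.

Competitive equilibrium: 79.6 − 0.026Q = 27 + 0.06Q → Q* = 611.6279, P* = 63.6977.
At the floor P = 66.4, quantity demanded = (79.6 − 66.4)/0.026 = 507.6923.
Sellers' marginal cost at Q' = 507.6923: 27 + 0.06·507.6923 = 57.4615.
ΔQ = 611.6279 − 507.6923 = 103.9356; wedge = 66.4 − 57.4615 = 8.9385.
DWL = ½ × 103.9356 × 8.9385 = $464.51 thousand.

$464.51 thousand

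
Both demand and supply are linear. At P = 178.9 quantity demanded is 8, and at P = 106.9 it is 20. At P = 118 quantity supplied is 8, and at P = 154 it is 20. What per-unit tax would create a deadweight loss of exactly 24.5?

Demand slope = (106.9 − 178.9)/(20 − 8) = −6, so P = 226.9 − 6Q.
Supply slope = (154 − 118)/(20 − 8) = 3, so P = 94 + 3Q.
Competitive equilibrium: 226.9 − 6Q = 94 + 3Q → Q* = 14.7667, P* = 138.3.
A tax t gives ΔQ = t/9 and wedge t, so DWL = t²/18.
t²/18 = 24.5 → t² = 441 → t = 21.

21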